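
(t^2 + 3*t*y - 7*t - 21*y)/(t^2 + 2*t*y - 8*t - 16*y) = (t^2 + 3*t*y - 7*t - 21*y)/(t^2 + 2*t*y - 8*t - 16*y)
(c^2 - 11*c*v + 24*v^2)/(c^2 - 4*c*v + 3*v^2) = (-c + 8*v)/(-c + v)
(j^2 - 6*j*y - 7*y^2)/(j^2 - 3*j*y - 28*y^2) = (j + y)/(j + 4*y)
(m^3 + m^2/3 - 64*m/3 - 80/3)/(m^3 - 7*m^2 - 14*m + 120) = (m + 4/3)/(m - 6)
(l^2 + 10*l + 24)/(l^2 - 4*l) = (l^2 + 10*l + 24)/(l*(l - 4))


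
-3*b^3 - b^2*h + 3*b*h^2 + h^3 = (-b + h)*(b + h)*(3*b + h)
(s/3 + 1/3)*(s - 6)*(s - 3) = s^3/3 - 8*s^2/3 + 3*s + 6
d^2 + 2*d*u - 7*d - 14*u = (d - 7)*(d + 2*u)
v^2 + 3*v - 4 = (v - 1)*(v + 4)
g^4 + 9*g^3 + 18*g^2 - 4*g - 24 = (g - 1)*(g + 2)^2*(g + 6)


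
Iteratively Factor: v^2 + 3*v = (v)*(v + 3)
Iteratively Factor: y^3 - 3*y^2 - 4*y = (y - 4)*(y^2 + y) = y*(y - 4)*(y + 1)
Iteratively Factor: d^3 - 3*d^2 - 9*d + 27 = (d - 3)*(d^2 - 9) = (d - 3)*(d + 3)*(d - 3)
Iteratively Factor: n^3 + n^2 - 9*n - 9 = (n + 1)*(n^2 - 9) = (n + 1)*(n + 3)*(n - 3)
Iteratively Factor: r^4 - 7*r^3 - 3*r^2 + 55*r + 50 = (r + 1)*(r^3 - 8*r^2 + 5*r + 50) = (r - 5)*(r + 1)*(r^2 - 3*r - 10) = (r - 5)*(r + 1)*(r + 2)*(r - 5)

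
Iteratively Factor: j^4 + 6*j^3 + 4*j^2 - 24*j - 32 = (j + 2)*(j^3 + 4*j^2 - 4*j - 16) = (j + 2)*(j + 4)*(j^2 - 4) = (j - 2)*(j + 2)*(j + 4)*(j + 2)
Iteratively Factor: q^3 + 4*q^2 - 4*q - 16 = (q + 4)*(q^2 - 4) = (q - 2)*(q + 4)*(q + 2)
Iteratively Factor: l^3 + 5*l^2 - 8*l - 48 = (l - 3)*(l^2 + 8*l + 16) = (l - 3)*(l + 4)*(l + 4)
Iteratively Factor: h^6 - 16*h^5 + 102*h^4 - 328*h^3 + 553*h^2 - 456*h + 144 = (h - 4)*(h^5 - 12*h^4 + 54*h^3 - 112*h^2 + 105*h - 36) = (h - 4)*(h - 1)*(h^4 - 11*h^3 + 43*h^2 - 69*h + 36) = (h - 4)^2*(h - 1)*(h^3 - 7*h^2 + 15*h - 9) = (h - 4)^2*(h - 1)^2*(h^2 - 6*h + 9) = (h - 4)^2*(h - 3)*(h - 1)^2*(h - 3)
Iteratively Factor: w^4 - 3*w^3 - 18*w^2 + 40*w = (w + 4)*(w^3 - 7*w^2 + 10*w) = w*(w + 4)*(w^2 - 7*w + 10) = w*(w - 5)*(w + 4)*(w - 2)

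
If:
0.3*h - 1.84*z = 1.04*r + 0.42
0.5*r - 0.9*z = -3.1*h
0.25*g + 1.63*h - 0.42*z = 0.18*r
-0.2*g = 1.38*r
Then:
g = 0.04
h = -0.07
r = -0.01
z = -0.24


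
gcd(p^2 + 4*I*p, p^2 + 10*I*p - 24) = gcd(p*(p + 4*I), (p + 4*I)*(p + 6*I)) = p + 4*I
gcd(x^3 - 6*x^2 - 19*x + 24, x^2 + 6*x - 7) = x - 1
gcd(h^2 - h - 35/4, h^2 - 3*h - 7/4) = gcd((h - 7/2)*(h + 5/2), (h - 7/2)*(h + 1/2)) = h - 7/2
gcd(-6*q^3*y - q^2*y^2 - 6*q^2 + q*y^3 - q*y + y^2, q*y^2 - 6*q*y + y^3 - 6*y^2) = 1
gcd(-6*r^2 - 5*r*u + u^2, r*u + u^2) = r + u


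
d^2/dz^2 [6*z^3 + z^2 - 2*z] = 36*z + 2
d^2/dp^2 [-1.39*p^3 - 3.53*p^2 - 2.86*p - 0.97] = -8.34*p - 7.06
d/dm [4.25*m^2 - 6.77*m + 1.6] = 8.5*m - 6.77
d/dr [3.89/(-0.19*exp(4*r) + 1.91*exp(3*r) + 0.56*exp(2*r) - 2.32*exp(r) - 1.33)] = (2.9564*exp(3*r) - 22.2897*exp(2*r) - 4.3568*exp(r) + 9.0248)*exp(r)/(0.19*exp(4*r) - 1.91*exp(3*r) - 0.56*exp(2*r) + 2.32*exp(r) + 1.33)^2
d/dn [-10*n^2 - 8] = -20*n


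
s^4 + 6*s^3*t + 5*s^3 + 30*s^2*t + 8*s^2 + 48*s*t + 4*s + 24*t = (s + 1)*(s + 2)^2*(s + 6*t)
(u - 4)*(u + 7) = u^2 + 3*u - 28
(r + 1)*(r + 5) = r^2 + 6*r + 5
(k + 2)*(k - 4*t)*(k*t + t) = k^3*t - 4*k^2*t^2 + 3*k^2*t - 12*k*t^2 + 2*k*t - 8*t^2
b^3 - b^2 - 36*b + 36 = (b - 6)*(b - 1)*(b + 6)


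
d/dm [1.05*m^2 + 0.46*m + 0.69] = 2.1*m + 0.46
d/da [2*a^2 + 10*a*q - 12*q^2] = 4*a + 10*q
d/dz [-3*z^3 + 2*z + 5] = 2 - 9*z^2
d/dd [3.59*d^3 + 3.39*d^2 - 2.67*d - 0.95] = 10.77*d^2 + 6.78*d - 2.67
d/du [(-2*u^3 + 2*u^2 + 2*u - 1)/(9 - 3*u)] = (4*u^3 - 20*u^2 + 12*u + 5)/(3*(u^2 - 6*u + 9))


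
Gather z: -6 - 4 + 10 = 0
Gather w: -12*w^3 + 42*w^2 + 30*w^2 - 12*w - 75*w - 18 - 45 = -12*w^3 + 72*w^2 - 87*w - 63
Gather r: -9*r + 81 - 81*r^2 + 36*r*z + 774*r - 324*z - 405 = -81*r^2 + r*(36*z + 765) - 324*z - 324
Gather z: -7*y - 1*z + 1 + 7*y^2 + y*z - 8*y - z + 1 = 7*y^2 - 15*y + z*(y - 2) + 2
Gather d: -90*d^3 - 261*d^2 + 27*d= -90*d^3 - 261*d^2 + 27*d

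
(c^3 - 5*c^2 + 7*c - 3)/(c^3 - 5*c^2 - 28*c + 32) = (c^2 - 4*c + 3)/(c^2 - 4*c - 32)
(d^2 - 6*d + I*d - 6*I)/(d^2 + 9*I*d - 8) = (d - 6)/(d + 8*I)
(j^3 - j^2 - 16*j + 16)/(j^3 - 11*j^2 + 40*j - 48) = (j^2 + 3*j - 4)/(j^2 - 7*j + 12)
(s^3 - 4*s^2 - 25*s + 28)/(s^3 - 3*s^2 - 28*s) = (s - 1)/s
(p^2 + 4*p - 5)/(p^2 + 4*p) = (p^2 + 4*p - 5)/(p*(p + 4))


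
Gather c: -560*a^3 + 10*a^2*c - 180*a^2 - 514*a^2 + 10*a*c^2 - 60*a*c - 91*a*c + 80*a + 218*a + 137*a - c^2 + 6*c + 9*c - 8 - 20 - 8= -560*a^3 - 694*a^2 + 435*a + c^2*(10*a - 1) + c*(10*a^2 - 151*a + 15) - 36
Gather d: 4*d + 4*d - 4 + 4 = 8*d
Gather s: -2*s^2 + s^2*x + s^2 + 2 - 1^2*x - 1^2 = s^2*(x - 1) - x + 1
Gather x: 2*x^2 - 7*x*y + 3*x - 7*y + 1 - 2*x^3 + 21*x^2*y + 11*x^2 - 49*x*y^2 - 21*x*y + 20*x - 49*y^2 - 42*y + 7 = -2*x^3 + x^2*(21*y + 13) + x*(-49*y^2 - 28*y + 23) - 49*y^2 - 49*y + 8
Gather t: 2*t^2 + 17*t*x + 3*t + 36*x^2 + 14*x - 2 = 2*t^2 + t*(17*x + 3) + 36*x^2 + 14*x - 2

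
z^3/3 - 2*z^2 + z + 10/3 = (z/3 + 1/3)*(z - 5)*(z - 2)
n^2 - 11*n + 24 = (n - 8)*(n - 3)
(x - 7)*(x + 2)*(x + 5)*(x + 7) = x^4 + 7*x^3 - 39*x^2 - 343*x - 490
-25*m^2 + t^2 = (-5*m + t)*(5*m + t)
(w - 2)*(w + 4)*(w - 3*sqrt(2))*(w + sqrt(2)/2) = w^4 - 5*sqrt(2)*w^3/2 + 2*w^3 - 11*w^2 - 5*sqrt(2)*w^2 - 6*w + 20*sqrt(2)*w + 24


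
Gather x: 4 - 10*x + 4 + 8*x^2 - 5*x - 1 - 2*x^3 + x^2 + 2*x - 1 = -2*x^3 + 9*x^2 - 13*x + 6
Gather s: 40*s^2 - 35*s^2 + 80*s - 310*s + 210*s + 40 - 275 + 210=5*s^2 - 20*s - 25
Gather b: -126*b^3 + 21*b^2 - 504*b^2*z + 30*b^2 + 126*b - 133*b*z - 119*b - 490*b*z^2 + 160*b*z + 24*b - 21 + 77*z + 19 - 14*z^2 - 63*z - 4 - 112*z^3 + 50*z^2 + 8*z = -126*b^3 + b^2*(51 - 504*z) + b*(-490*z^2 + 27*z + 31) - 112*z^3 + 36*z^2 + 22*z - 6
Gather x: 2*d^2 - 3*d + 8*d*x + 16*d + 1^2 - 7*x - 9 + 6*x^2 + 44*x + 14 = 2*d^2 + 13*d + 6*x^2 + x*(8*d + 37) + 6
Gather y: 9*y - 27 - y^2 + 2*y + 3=-y^2 + 11*y - 24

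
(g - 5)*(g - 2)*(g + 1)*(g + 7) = g^4 + g^3 - 39*g^2 + 31*g + 70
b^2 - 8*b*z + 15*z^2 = (b - 5*z)*(b - 3*z)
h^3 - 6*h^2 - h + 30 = (h - 5)*(h - 3)*(h + 2)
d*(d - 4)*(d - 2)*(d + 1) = d^4 - 5*d^3 + 2*d^2 + 8*d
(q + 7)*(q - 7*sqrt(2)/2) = q^2 - 7*sqrt(2)*q/2 + 7*q - 49*sqrt(2)/2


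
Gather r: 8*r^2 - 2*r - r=8*r^2 - 3*r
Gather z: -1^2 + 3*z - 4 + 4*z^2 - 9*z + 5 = 4*z^2 - 6*z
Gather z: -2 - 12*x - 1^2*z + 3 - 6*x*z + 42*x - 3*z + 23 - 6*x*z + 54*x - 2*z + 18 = 84*x + z*(-12*x - 6) + 42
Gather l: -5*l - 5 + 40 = 35 - 5*l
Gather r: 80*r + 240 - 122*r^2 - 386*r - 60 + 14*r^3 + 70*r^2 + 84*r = 14*r^3 - 52*r^2 - 222*r + 180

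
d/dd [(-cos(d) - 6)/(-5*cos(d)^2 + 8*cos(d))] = (5*sin(d) - 48*sin(d)/cos(d)^2 + 60*tan(d))/(5*cos(d) - 8)^2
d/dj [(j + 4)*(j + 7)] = 2*j + 11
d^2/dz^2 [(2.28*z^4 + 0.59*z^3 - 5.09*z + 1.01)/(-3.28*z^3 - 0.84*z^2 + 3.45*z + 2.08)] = (-5.6843418860808e-14*z^8 - 51.56736*z^6 + 234.817104*z^5 - 233.475096*z^4 - 200.03127*z^3 + 337.237872*z^2 + 14.262168*z - 100.624074)/(35.287552*z^9 + 27.111168*z^8 - 104.406336*z^7 - 123.572352*z^6 + 75.432744*z^5 + 166.815036*z^4 + 37.675191*z^3 - 63.369072*z^2 - 44.77824*z - 8.998912)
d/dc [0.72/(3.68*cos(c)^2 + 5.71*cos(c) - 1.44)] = (5.2992*cos(c) + 4.1112)*sin(c)/(3.68*cos(c)^2 + 5.71*cos(c) - 1.44)^2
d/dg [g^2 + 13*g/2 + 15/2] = 2*g + 13/2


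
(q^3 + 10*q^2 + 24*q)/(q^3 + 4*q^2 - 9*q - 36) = q*(q + 6)/(q^2 - 9)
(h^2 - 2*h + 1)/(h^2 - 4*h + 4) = (h^2 - 2*h + 1)/(h^2 - 4*h + 4)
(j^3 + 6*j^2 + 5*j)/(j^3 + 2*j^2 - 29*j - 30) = j*(j + 5)/(j^2 + j - 30)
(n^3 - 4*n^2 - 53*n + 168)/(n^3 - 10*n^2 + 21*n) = (n^2 - n - 56)/(n*(n - 7))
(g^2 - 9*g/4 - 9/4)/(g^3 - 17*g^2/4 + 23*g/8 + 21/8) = 2*(4*g + 3)/(8*g^2 - 10*g - 7)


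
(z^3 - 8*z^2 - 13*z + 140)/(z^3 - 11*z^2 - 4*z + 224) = (z - 5)/(z - 8)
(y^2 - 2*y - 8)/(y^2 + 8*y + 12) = (y - 4)/(y + 6)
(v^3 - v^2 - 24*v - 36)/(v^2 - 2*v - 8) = (v^2 - 3*v - 18)/(v - 4)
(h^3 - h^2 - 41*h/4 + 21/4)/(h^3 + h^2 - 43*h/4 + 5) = (2*h^2 - h - 21)/(2*h^2 + 3*h - 20)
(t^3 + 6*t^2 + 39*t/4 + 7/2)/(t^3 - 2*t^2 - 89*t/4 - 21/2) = (t + 2)/(t - 6)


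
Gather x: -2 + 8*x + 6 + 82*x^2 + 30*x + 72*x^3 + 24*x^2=72*x^3 + 106*x^2 + 38*x + 4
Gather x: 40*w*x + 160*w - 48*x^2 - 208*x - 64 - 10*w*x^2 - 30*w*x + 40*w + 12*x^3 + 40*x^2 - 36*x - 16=200*w + 12*x^3 + x^2*(-10*w - 8) + x*(10*w - 244) - 80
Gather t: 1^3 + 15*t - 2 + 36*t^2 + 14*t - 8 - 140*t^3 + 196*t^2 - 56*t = -140*t^3 + 232*t^2 - 27*t - 9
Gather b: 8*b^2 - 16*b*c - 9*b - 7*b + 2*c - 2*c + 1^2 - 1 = 8*b^2 + b*(-16*c - 16)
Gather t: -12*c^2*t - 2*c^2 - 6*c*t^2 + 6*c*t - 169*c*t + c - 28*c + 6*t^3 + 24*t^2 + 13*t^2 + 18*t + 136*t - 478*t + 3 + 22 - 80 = -2*c^2 - 27*c + 6*t^3 + t^2*(37 - 6*c) + t*(-12*c^2 - 163*c - 324) - 55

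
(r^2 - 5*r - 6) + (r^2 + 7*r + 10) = 2*r^2 + 2*r + 4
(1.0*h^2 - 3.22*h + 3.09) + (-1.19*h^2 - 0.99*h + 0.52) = -0.19*h^2 - 4.21*h + 3.61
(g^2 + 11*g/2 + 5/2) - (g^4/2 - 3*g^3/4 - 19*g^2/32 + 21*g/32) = -g^4/2 + 3*g^3/4 + 51*g^2/32 + 155*g/32 + 5/2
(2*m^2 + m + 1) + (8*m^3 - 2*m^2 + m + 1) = 8*m^3 + 2*m + 2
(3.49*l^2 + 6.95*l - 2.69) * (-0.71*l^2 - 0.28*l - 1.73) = -2.4779*l^4 - 5.9117*l^3 - 6.0738*l^2 - 11.2703*l + 4.6537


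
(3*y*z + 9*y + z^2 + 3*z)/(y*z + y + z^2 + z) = (3*y*z + 9*y + z^2 + 3*z)/(y*z + y + z^2 + z)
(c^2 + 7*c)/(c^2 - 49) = c/(c - 7)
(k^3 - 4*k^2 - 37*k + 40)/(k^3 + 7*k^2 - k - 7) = (k^2 - 3*k - 40)/(k^2 + 8*k + 7)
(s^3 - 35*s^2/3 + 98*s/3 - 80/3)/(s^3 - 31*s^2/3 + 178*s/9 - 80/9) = 3*(s - 2)/(3*s - 2)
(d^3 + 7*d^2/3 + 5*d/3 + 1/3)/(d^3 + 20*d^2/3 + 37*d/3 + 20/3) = (3*d^2 + 4*d + 1)/(3*d^2 + 17*d + 20)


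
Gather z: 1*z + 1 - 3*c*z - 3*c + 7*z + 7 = -3*c + z*(8 - 3*c) + 8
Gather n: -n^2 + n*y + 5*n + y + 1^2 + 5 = -n^2 + n*(y + 5) + y + 6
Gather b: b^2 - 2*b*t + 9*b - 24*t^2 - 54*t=b^2 + b*(9 - 2*t) - 24*t^2 - 54*t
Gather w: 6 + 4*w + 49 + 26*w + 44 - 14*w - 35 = 16*w + 64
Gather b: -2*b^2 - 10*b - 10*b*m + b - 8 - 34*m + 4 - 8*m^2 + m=-2*b^2 + b*(-10*m - 9) - 8*m^2 - 33*m - 4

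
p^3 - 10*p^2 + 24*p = p*(p - 6)*(p - 4)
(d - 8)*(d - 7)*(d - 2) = d^3 - 17*d^2 + 86*d - 112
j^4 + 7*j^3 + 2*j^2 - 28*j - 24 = (j - 2)*(j + 1)*(j + 2)*(j + 6)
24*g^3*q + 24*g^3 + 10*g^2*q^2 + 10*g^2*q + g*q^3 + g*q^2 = (4*g + q)*(6*g + q)*(g*q + g)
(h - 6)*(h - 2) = h^2 - 8*h + 12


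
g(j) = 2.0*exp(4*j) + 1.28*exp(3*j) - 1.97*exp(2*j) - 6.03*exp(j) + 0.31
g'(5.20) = 8660782541.69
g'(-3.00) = -0.31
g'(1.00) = 468.41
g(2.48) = 42492.90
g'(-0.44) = -3.12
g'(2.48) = 168568.66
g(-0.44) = -3.70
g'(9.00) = 34491895183416300.00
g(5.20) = 2167068541.36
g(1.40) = 569.67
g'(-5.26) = -0.03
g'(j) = 8.0*exp(4*j) + 3.84*exp(3*j) - 3.94*exp(2*j) - 6.03*exp(j)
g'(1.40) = 2330.24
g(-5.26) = 0.28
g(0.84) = 49.26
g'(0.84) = 242.93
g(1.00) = 104.27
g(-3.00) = 0.01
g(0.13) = -3.86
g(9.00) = 8623143986579360.00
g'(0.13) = 7.15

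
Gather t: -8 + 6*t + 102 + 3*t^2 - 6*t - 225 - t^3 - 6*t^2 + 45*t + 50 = -t^3 - 3*t^2 + 45*t - 81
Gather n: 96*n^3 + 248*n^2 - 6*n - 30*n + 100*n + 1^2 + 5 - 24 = 96*n^3 + 248*n^2 + 64*n - 18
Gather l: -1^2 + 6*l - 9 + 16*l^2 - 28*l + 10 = 16*l^2 - 22*l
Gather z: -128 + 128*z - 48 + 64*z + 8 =192*z - 168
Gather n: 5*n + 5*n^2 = 5*n^2 + 5*n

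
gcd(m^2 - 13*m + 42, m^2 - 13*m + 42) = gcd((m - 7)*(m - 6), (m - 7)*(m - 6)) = m^2 - 13*m + 42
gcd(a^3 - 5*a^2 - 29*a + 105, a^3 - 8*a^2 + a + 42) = a^2 - 10*a + 21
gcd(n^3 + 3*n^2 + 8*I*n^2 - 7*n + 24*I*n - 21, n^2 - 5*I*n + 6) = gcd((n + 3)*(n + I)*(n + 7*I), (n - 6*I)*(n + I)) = n + I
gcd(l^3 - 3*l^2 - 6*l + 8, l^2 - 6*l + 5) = l - 1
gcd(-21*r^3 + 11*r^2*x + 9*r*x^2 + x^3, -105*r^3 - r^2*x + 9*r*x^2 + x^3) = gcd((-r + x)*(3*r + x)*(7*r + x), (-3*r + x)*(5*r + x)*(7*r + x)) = 7*r + x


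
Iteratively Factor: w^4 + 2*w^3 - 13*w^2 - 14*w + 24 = (w - 1)*(w^3 + 3*w^2 - 10*w - 24) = (w - 1)*(w + 4)*(w^2 - w - 6) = (w - 3)*(w - 1)*(w + 4)*(w + 2)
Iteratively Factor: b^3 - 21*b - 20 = (b + 1)*(b^2 - b - 20) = (b + 1)*(b + 4)*(b - 5)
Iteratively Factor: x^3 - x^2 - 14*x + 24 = (x - 3)*(x^2 + 2*x - 8) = (x - 3)*(x - 2)*(x + 4)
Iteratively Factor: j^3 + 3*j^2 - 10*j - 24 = (j - 3)*(j^2 + 6*j + 8) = (j - 3)*(j + 2)*(j + 4)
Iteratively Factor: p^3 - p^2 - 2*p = (p)*(p^2 - p - 2) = p*(p - 2)*(p + 1)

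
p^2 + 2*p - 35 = (p - 5)*(p + 7)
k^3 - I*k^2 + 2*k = k*(k - 2*I)*(k + I)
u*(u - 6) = u^2 - 6*u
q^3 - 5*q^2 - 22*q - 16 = (q - 8)*(q + 1)*(q + 2)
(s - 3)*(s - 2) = s^2 - 5*s + 6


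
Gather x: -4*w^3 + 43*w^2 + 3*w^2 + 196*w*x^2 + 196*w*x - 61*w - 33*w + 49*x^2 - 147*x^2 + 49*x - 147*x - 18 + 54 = -4*w^3 + 46*w^2 - 94*w + x^2*(196*w - 98) + x*(196*w - 98) + 36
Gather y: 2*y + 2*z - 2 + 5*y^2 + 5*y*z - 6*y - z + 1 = 5*y^2 + y*(5*z - 4) + z - 1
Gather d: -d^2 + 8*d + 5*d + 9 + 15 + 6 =-d^2 + 13*d + 30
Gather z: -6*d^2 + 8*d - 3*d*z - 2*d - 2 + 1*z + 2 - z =-6*d^2 - 3*d*z + 6*d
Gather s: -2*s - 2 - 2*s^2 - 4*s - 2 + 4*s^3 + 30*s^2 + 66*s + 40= 4*s^3 + 28*s^2 + 60*s + 36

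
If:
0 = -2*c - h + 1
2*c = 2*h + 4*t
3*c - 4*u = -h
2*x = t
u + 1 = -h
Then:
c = 9/7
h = -11/7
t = 10/7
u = 4/7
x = 5/7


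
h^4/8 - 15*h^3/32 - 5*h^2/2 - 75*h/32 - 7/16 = (h/4 + 1/4)*(h/2 + 1)*(h - 7)*(h + 1/4)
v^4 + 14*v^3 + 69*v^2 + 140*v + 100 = (v + 2)^2*(v + 5)^2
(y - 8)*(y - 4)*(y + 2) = y^3 - 10*y^2 + 8*y + 64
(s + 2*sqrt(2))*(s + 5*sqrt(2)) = s^2 + 7*sqrt(2)*s + 20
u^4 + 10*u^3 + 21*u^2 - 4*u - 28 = (u - 1)*(u + 2)^2*(u + 7)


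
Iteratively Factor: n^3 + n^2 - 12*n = (n + 4)*(n^2 - 3*n) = (n - 3)*(n + 4)*(n)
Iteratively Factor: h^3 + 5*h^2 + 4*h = (h + 1)*(h^2 + 4*h) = (h + 1)*(h + 4)*(h)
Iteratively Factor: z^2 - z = (z)*(z - 1)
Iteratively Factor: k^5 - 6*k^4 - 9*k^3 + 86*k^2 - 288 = (k - 3)*(k^4 - 3*k^3 - 18*k^2 + 32*k + 96) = (k - 4)*(k - 3)*(k^3 + k^2 - 14*k - 24) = (k - 4)*(k - 3)*(k + 3)*(k^2 - 2*k - 8) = (k - 4)*(k - 3)*(k + 2)*(k + 3)*(k - 4)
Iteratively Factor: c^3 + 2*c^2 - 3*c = (c - 1)*(c^2 + 3*c) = (c - 1)*(c + 3)*(c)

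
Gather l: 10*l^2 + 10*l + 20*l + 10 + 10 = 10*l^2 + 30*l + 20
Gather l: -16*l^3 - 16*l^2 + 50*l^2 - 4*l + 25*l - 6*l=-16*l^3 + 34*l^2 + 15*l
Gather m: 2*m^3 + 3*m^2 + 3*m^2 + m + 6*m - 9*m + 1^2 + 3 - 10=2*m^3 + 6*m^2 - 2*m - 6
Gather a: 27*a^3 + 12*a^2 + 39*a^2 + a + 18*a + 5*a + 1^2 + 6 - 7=27*a^3 + 51*a^2 + 24*a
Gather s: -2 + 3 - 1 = 0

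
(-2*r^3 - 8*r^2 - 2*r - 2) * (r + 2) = -2*r^4 - 12*r^3 - 18*r^2 - 6*r - 4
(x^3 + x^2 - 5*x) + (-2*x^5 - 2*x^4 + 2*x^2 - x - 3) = -2*x^5 - 2*x^4 + x^3 + 3*x^2 - 6*x - 3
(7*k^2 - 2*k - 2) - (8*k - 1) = 7*k^2 - 10*k - 1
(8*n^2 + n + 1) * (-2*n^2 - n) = -16*n^4 - 10*n^3 - 3*n^2 - n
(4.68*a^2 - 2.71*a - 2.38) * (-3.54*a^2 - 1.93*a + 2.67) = -16.5672*a^4 + 0.561000000000002*a^3 + 26.1511*a^2 - 2.6423*a - 6.3546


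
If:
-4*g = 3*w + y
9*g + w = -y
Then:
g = -2*y/23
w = -5*y/23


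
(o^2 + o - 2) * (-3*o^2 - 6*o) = -3*o^4 - 9*o^3 + 12*o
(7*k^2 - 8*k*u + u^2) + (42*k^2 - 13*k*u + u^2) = 49*k^2 - 21*k*u + 2*u^2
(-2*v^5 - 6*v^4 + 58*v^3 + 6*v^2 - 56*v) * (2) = -4*v^5 - 12*v^4 + 116*v^3 + 12*v^2 - 112*v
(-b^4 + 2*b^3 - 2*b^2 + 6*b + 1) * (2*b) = -2*b^5 + 4*b^4 - 4*b^3 + 12*b^2 + 2*b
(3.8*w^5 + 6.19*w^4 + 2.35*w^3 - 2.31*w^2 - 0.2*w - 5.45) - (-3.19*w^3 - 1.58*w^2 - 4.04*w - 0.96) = 3.8*w^5 + 6.19*w^4 + 5.54*w^3 - 0.73*w^2 + 3.84*w - 4.49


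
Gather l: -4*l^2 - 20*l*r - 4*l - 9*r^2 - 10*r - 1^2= -4*l^2 + l*(-20*r - 4) - 9*r^2 - 10*r - 1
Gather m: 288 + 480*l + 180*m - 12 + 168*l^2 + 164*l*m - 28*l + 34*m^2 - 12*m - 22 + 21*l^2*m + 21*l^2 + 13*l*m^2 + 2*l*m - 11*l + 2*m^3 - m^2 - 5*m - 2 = 189*l^2 + 441*l + 2*m^3 + m^2*(13*l + 33) + m*(21*l^2 + 166*l + 163) + 252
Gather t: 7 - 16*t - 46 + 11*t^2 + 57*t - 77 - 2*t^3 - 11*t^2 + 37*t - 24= -2*t^3 + 78*t - 140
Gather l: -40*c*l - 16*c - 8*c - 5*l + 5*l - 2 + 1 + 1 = -40*c*l - 24*c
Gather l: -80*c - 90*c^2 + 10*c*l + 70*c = -90*c^2 + 10*c*l - 10*c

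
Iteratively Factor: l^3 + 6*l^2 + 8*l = (l)*(l^2 + 6*l + 8) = l*(l + 2)*(l + 4)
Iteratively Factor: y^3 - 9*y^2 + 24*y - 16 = (y - 1)*(y^2 - 8*y + 16) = (y - 4)*(y - 1)*(y - 4)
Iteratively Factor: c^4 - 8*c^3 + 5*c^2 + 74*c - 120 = (c + 3)*(c^3 - 11*c^2 + 38*c - 40) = (c - 5)*(c + 3)*(c^2 - 6*c + 8) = (c - 5)*(c - 2)*(c + 3)*(c - 4)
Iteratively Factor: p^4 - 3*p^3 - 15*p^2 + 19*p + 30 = (p + 3)*(p^3 - 6*p^2 + 3*p + 10) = (p - 2)*(p + 3)*(p^2 - 4*p - 5) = (p - 2)*(p + 1)*(p + 3)*(p - 5)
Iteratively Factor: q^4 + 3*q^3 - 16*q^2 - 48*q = (q + 3)*(q^3 - 16*q) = (q - 4)*(q + 3)*(q^2 + 4*q) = (q - 4)*(q + 3)*(q + 4)*(q)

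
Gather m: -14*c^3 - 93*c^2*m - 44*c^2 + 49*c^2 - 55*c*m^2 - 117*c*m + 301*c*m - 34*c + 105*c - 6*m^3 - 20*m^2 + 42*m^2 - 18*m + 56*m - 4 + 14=-14*c^3 + 5*c^2 + 71*c - 6*m^3 + m^2*(22 - 55*c) + m*(-93*c^2 + 184*c + 38) + 10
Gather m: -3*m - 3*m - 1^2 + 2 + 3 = 4 - 6*m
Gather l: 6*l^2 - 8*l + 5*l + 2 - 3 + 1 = 6*l^2 - 3*l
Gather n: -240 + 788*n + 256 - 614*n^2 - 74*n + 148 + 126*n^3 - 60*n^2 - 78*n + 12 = 126*n^3 - 674*n^2 + 636*n + 176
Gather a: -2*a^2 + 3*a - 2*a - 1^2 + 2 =-2*a^2 + a + 1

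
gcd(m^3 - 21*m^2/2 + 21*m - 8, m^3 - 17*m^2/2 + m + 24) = m^2 - 10*m + 16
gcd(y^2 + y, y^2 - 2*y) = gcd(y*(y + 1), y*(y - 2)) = y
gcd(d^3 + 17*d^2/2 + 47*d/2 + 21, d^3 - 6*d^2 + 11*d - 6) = 1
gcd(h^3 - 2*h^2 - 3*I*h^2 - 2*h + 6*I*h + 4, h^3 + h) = h - I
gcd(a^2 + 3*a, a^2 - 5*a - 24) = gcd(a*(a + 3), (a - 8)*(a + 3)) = a + 3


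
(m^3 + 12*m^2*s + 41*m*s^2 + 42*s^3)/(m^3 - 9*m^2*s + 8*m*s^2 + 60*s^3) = (m^2 + 10*m*s + 21*s^2)/(m^2 - 11*m*s + 30*s^2)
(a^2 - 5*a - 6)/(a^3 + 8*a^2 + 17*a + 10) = (a - 6)/(a^2 + 7*a + 10)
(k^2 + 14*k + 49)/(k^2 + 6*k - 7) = (k + 7)/(k - 1)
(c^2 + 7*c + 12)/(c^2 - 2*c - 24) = (c + 3)/(c - 6)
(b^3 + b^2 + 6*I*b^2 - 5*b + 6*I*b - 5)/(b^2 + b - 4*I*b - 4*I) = (b^2 + 6*I*b - 5)/(b - 4*I)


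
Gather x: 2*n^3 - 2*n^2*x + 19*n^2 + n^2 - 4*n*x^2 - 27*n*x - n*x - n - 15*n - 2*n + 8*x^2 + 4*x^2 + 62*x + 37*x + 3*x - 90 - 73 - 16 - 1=2*n^3 + 20*n^2 - 18*n + x^2*(12 - 4*n) + x*(-2*n^2 - 28*n + 102) - 180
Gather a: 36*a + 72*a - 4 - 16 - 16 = 108*a - 36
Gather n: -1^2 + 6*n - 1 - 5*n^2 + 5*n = -5*n^2 + 11*n - 2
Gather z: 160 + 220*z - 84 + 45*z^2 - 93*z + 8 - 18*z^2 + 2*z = 27*z^2 + 129*z + 84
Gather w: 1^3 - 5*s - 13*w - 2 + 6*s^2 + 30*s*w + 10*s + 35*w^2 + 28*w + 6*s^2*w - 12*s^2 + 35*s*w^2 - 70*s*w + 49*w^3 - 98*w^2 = -6*s^2 + 5*s + 49*w^3 + w^2*(35*s - 63) + w*(6*s^2 - 40*s + 15) - 1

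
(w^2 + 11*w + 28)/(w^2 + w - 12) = (w + 7)/(w - 3)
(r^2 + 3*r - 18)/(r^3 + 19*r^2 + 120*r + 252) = (r - 3)/(r^2 + 13*r + 42)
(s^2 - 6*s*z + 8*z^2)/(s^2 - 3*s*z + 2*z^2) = (-s + 4*z)/(-s + z)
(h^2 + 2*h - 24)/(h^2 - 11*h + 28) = (h + 6)/(h - 7)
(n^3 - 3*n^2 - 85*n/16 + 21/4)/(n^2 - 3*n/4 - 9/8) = (-16*n^3 + 48*n^2 + 85*n - 84)/(2*(-8*n^2 + 6*n + 9))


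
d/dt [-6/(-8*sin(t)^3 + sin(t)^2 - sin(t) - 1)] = 6*(-24*sin(t)^2 + 2*sin(t) - 1)*cos(t)/(8*sin(t)^3 - sin(t)^2 + sin(t) + 1)^2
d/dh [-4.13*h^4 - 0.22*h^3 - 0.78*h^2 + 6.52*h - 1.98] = -16.52*h^3 - 0.66*h^2 - 1.56*h + 6.52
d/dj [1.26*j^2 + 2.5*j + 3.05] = 2.52*j + 2.5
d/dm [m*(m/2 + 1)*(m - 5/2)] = 3*m^2/2 - m/2 - 5/2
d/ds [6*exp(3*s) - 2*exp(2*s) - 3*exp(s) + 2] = (18*exp(2*s) - 4*exp(s) - 3)*exp(s)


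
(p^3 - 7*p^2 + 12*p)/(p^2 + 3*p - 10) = p*(p^2 - 7*p + 12)/(p^2 + 3*p - 10)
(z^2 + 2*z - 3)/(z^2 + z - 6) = (z - 1)/(z - 2)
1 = 1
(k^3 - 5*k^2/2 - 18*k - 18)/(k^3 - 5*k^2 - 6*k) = (k^2 + 7*k/2 + 3)/(k*(k + 1))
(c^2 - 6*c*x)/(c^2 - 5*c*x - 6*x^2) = c/(c + x)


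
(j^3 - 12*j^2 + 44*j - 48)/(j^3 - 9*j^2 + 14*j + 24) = (j - 2)/(j + 1)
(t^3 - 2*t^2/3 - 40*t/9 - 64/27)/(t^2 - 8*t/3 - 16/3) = (t^2 - 2*t - 16/9)/(t - 4)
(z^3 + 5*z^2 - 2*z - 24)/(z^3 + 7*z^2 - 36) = (z + 4)/(z + 6)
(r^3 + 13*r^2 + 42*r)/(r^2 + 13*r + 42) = r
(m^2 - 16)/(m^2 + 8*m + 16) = (m - 4)/(m + 4)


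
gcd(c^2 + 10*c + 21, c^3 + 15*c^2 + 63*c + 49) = c + 7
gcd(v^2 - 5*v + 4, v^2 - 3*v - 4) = v - 4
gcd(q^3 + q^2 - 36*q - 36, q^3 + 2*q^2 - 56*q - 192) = q + 6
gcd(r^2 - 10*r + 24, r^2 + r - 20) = r - 4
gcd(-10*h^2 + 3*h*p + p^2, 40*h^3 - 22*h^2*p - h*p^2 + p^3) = -10*h^2 + 3*h*p + p^2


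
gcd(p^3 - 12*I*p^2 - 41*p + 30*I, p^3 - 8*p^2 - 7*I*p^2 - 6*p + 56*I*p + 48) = p^2 - 7*I*p - 6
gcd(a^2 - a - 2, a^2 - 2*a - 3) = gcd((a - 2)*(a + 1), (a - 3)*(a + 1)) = a + 1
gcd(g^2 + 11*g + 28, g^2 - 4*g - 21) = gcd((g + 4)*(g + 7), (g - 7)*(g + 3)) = 1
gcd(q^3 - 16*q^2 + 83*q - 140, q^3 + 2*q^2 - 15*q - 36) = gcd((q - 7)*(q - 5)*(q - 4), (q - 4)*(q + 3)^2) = q - 4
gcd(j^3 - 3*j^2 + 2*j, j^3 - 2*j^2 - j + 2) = j^2 - 3*j + 2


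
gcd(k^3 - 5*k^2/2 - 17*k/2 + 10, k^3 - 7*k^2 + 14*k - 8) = k^2 - 5*k + 4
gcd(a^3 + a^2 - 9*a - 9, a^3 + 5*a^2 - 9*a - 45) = a^2 - 9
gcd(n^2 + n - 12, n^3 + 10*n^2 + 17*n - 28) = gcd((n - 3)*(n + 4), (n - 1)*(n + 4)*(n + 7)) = n + 4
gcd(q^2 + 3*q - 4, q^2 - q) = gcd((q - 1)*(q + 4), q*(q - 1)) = q - 1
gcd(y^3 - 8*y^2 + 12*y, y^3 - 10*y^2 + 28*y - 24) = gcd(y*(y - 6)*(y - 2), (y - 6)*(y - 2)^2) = y^2 - 8*y + 12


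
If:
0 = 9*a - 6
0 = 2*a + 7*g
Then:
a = 2/3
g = -4/21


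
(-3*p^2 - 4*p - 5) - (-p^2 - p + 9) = -2*p^2 - 3*p - 14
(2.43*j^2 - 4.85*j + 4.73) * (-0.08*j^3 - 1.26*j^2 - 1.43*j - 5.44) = -0.1944*j^5 - 2.6738*j^4 + 2.2577*j^3 - 12.2435*j^2 + 19.6201*j - 25.7312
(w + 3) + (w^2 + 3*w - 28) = w^2 + 4*w - 25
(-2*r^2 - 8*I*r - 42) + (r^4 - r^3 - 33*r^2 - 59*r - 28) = r^4 - r^3 - 35*r^2 - 59*r - 8*I*r - 70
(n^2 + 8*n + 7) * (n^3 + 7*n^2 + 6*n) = n^5 + 15*n^4 + 69*n^3 + 97*n^2 + 42*n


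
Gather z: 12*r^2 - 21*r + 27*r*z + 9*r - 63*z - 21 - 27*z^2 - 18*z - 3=12*r^2 - 12*r - 27*z^2 + z*(27*r - 81) - 24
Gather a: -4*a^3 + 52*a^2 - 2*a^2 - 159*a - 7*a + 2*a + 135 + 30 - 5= -4*a^3 + 50*a^2 - 164*a + 160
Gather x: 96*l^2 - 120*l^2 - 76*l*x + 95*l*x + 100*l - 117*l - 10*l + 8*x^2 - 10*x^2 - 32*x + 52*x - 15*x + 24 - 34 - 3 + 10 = -24*l^2 - 27*l - 2*x^2 + x*(19*l + 5) - 3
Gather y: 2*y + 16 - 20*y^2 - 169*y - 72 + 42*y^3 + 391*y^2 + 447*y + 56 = 42*y^3 + 371*y^2 + 280*y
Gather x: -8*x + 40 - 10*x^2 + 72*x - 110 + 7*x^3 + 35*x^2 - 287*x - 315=7*x^3 + 25*x^2 - 223*x - 385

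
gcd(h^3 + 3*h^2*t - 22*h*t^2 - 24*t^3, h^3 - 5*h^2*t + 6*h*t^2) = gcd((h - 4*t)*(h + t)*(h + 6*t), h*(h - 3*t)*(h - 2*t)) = 1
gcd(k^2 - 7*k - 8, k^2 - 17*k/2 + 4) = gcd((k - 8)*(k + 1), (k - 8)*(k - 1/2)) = k - 8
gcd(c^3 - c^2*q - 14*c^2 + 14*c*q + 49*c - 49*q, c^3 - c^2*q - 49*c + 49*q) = -c^2 + c*q + 7*c - 7*q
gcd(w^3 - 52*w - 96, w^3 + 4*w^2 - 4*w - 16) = w + 2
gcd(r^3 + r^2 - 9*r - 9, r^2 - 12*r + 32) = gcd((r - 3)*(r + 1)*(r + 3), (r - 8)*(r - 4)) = 1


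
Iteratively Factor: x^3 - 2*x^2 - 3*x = (x)*(x^2 - 2*x - 3) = x*(x - 3)*(x + 1)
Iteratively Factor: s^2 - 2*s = (s)*(s - 2)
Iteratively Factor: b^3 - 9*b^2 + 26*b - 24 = (b - 3)*(b^2 - 6*b + 8) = (b - 4)*(b - 3)*(b - 2)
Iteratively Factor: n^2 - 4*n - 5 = (n + 1)*(n - 5)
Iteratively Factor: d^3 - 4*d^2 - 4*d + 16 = (d - 2)*(d^2 - 2*d - 8) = (d - 4)*(d - 2)*(d + 2)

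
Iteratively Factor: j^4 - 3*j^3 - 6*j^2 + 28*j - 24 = (j + 3)*(j^3 - 6*j^2 + 12*j - 8) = (j - 2)*(j + 3)*(j^2 - 4*j + 4) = (j - 2)^2*(j + 3)*(j - 2)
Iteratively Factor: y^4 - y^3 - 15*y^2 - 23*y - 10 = (y + 1)*(y^3 - 2*y^2 - 13*y - 10) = (y - 5)*(y + 1)*(y^2 + 3*y + 2) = (y - 5)*(y + 1)*(y + 2)*(y + 1)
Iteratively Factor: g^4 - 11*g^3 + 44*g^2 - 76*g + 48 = (g - 2)*(g^3 - 9*g^2 + 26*g - 24) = (g - 2)^2*(g^2 - 7*g + 12) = (g - 3)*(g - 2)^2*(g - 4)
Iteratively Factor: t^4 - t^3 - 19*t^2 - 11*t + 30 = (t - 5)*(t^3 + 4*t^2 + t - 6) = (t - 5)*(t - 1)*(t^2 + 5*t + 6) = (t - 5)*(t - 1)*(t + 3)*(t + 2)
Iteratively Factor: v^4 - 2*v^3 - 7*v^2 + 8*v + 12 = (v - 2)*(v^3 - 7*v - 6) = (v - 2)*(v + 2)*(v^2 - 2*v - 3) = (v - 2)*(v + 1)*(v + 2)*(v - 3)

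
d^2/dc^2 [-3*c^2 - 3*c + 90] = -6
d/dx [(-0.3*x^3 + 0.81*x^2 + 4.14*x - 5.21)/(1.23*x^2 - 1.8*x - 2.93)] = (-0.369*x^4 + 1.08*x^3 - 3.9132*x^2 + 8.07*x - 21.5082)/(1.5129*x^4 - 4.428*x^3 - 3.9678*x^2 + 10.548*x + 8.5849)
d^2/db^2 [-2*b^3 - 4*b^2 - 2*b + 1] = -12*b - 8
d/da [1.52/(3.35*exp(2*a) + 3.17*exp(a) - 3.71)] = (-10.184*exp(a) - 4.8184)*exp(a)/(3.35*exp(2*a) + 3.17*exp(a) - 3.71)^2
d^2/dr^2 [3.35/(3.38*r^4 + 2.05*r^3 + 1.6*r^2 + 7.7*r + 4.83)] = (-(135.876*r^2 + 41.205*r + 10.72)*(3.38*r^4 + 2.05*r^3 + 1.6*r^2 + 7.7*r + 4.83) + 3.35*(13.52*r^3 + 6.15*r^2 + 3.2*r + 7.7)*(27.04*r^3 + 12.3*r^2 + 6.4*r + 15.4))/(3.38*r^4 + 2.05*r^3 + 1.6*r^2 + 7.7*r + 4.83)^3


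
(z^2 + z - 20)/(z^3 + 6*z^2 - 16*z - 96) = (z + 5)/(z^2 + 10*z + 24)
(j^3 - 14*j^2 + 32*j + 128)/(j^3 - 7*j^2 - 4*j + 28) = (j^2 - 16*j + 64)/(j^2 - 9*j + 14)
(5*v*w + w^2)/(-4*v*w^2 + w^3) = (-5*v - w)/(w*(4*v - w))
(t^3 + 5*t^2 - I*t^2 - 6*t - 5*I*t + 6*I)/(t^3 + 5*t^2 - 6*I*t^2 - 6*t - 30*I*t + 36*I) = (t - I)/(t - 6*I)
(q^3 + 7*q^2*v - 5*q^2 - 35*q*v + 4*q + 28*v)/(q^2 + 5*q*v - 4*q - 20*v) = (q^2 + 7*q*v - q - 7*v)/(q + 5*v)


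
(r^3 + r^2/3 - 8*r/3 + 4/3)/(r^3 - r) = (3*r^2 + 4*r - 4)/(3*r*(r + 1))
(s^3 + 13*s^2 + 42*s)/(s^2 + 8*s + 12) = s*(s + 7)/(s + 2)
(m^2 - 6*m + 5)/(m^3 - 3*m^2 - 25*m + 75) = (m - 1)/(m^2 + 2*m - 15)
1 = 1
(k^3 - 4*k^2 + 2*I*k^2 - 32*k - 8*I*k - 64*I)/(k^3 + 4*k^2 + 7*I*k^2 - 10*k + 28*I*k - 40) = (k - 8)/(k + 5*I)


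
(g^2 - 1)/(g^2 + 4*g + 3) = (g - 1)/(g + 3)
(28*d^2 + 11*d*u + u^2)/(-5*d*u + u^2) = (28*d^2 + 11*d*u + u^2)/(u*(-5*d + u))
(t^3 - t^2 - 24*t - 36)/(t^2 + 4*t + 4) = (t^2 - 3*t - 18)/(t + 2)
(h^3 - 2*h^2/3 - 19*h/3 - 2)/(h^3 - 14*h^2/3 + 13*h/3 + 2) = (h + 2)/(h - 2)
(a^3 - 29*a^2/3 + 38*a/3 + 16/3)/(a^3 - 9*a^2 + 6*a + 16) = (a + 1/3)/(a + 1)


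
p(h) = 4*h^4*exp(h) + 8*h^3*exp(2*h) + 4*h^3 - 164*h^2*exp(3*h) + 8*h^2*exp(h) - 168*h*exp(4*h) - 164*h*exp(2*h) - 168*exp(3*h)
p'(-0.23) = -290.69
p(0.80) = -6918.52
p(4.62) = -86194271741.01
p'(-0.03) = -728.77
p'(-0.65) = -36.52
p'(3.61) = -5253088652.85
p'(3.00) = -403578320.44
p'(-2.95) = 101.07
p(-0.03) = -144.57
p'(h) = 4*h^4*exp(h) + 16*h^3*exp(2*h) + 16*h^3*exp(h) - 492*h^2*exp(3*h) + 24*h^2*exp(2*h) + 8*h^2*exp(h) + 12*h^2 - 672*h*exp(4*h) - 328*h*exp(3*h) - 328*h*exp(2*h) + 16*h*exp(h) - 168*exp(4*h) - 504*exp(3*h) - 164*exp(2*h)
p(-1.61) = -2.27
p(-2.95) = -82.65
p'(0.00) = -836.00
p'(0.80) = -31155.17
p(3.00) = -95453169.33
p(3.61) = -1249188476.21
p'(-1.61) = 27.96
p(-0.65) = 3.84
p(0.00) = -168.00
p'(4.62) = -360350221822.46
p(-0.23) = -49.17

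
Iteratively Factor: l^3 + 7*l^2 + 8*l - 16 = (l + 4)*(l^2 + 3*l - 4) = (l - 1)*(l + 4)*(l + 4)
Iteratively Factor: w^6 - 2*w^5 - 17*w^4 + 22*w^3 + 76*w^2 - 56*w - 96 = (w - 2)*(w^5 - 17*w^3 - 12*w^2 + 52*w + 48) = (w - 2)*(w + 2)*(w^4 - 2*w^3 - 13*w^2 + 14*w + 24) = (w - 2)^2*(w + 2)*(w^3 - 13*w - 12) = (w - 2)^2*(w + 1)*(w + 2)*(w^2 - w - 12) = (w - 4)*(w - 2)^2*(w + 1)*(w + 2)*(w + 3)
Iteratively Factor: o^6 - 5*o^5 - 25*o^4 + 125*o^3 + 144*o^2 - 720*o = (o - 4)*(o^5 - o^4 - 29*o^3 + 9*o^2 + 180*o) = o*(o - 4)*(o^4 - o^3 - 29*o^2 + 9*o + 180) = o*(o - 4)*(o + 4)*(o^3 - 5*o^2 - 9*o + 45) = o*(o - 4)*(o - 3)*(o + 4)*(o^2 - 2*o - 15) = o*(o - 5)*(o - 4)*(o - 3)*(o + 4)*(o + 3)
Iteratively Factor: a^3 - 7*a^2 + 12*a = (a - 4)*(a^2 - 3*a) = a*(a - 4)*(a - 3)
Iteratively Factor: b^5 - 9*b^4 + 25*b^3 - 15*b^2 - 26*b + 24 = (b - 2)*(b^4 - 7*b^3 + 11*b^2 + 7*b - 12) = (b - 2)*(b - 1)*(b^3 - 6*b^2 + 5*b + 12) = (b - 2)*(b - 1)*(b + 1)*(b^2 - 7*b + 12) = (b - 3)*(b - 2)*(b - 1)*(b + 1)*(b - 4)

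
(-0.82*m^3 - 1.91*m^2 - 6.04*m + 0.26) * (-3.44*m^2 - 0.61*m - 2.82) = 2.8208*m^5 + 7.0706*m^4 + 24.2551*m^3 + 8.1762*m^2 + 16.8742*m - 0.7332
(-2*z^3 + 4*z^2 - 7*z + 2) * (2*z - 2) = -4*z^4 + 12*z^3 - 22*z^2 + 18*z - 4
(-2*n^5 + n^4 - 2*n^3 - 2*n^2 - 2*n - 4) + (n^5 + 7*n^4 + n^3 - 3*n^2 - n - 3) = -n^5 + 8*n^4 - n^3 - 5*n^2 - 3*n - 7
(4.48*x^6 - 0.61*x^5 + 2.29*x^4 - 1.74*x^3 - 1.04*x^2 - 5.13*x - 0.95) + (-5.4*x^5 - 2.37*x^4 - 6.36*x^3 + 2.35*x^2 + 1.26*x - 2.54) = 4.48*x^6 - 6.01*x^5 - 0.0800000000000001*x^4 - 8.1*x^3 + 1.31*x^2 - 3.87*x - 3.49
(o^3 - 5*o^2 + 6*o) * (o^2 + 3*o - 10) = o^5 - 2*o^4 - 19*o^3 + 68*o^2 - 60*o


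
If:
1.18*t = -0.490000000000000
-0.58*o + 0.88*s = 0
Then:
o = 1.51724137931034*s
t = -0.42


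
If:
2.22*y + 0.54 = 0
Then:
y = -0.24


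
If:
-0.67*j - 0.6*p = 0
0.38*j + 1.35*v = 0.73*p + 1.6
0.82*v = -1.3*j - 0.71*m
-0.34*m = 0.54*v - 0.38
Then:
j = -0.27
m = -1.15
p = 0.30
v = 1.43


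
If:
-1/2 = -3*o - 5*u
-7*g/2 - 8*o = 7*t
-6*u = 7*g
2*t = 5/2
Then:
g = -363/686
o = -169/196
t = 5/4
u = 121/196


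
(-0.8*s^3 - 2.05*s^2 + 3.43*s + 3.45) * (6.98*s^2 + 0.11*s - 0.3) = -5.584*s^5 - 14.397*s^4 + 23.9559*s^3 + 25.0733*s^2 - 0.6495*s - 1.035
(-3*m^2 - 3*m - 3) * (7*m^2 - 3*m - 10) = -21*m^4 - 12*m^3 + 18*m^2 + 39*m + 30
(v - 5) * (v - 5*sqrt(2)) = v^2 - 5*sqrt(2)*v - 5*v + 25*sqrt(2)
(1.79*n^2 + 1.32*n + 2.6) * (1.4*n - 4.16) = 2.506*n^3 - 5.5984*n^2 - 1.8512*n - 10.816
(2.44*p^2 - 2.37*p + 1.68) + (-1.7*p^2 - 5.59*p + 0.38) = 0.74*p^2 - 7.96*p + 2.06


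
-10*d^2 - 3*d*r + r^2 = (-5*d + r)*(2*d + r)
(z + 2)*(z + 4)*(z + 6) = z^3 + 12*z^2 + 44*z + 48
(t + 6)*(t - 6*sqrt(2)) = t^2 - 6*sqrt(2)*t + 6*t - 36*sqrt(2)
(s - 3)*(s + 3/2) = s^2 - 3*s/2 - 9/2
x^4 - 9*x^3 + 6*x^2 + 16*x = x*(x - 8)*(x - 2)*(x + 1)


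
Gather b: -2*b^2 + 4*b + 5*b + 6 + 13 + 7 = -2*b^2 + 9*b + 26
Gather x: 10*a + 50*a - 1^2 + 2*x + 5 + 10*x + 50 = 60*a + 12*x + 54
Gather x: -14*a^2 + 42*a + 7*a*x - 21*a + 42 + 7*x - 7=-14*a^2 + 21*a + x*(7*a + 7) + 35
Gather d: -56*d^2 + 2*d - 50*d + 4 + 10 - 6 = -56*d^2 - 48*d + 8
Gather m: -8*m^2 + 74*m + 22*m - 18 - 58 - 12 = -8*m^2 + 96*m - 88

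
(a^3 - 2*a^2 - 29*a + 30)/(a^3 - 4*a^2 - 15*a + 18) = (a + 5)/(a + 3)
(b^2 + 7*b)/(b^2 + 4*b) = (b + 7)/(b + 4)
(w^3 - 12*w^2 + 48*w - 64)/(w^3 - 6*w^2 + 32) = (w - 4)/(w + 2)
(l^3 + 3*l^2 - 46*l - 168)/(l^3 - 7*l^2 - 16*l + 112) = (l + 6)/(l - 4)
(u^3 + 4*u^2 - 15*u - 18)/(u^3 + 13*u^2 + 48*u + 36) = (u - 3)/(u + 6)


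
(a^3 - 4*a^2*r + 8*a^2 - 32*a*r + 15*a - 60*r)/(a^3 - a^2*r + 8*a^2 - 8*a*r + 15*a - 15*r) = (-a + 4*r)/(-a + r)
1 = 1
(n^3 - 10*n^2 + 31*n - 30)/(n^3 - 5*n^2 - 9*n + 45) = (n - 2)/(n + 3)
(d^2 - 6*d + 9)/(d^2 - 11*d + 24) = (d - 3)/(d - 8)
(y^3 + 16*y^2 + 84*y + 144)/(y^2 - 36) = (y^2 + 10*y + 24)/(y - 6)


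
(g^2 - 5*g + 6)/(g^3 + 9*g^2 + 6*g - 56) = (g - 3)/(g^2 + 11*g + 28)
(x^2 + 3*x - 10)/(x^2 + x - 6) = (x + 5)/(x + 3)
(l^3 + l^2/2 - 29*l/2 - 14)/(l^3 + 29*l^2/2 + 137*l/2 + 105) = (l^2 - 3*l - 4)/(l^2 + 11*l + 30)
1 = 1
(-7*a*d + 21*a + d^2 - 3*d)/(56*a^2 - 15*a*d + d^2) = (3 - d)/(8*a - d)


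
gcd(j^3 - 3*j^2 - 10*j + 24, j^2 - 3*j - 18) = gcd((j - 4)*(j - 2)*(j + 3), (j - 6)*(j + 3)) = j + 3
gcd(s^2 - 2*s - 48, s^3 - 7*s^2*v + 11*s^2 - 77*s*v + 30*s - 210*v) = s + 6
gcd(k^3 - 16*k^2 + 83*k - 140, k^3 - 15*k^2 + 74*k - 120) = k^2 - 9*k + 20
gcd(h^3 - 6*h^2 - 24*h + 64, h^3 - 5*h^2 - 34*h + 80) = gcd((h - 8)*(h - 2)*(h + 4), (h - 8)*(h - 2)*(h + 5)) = h^2 - 10*h + 16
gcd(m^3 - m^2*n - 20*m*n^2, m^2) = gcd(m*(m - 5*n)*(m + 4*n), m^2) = m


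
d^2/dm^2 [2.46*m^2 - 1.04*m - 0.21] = 4.92000000000000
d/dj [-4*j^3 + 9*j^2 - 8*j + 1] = -12*j^2 + 18*j - 8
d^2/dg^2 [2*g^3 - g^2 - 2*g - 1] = 12*g - 2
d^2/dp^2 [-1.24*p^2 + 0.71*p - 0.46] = -2.48000000000000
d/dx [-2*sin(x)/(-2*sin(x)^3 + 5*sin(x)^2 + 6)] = 2*(-4*sin(x)^3 + 5*sin(x)^2 - 6)*cos(x)/(-2*sin(x)^3 + 5*sin(x)^2 + 6)^2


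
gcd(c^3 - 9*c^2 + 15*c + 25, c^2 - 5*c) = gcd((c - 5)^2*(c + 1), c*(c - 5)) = c - 5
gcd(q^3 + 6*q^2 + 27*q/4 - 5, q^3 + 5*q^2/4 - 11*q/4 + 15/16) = q^2 + 2*q - 5/4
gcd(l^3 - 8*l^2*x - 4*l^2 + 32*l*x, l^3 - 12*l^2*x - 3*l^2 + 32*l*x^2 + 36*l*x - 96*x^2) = -l + 8*x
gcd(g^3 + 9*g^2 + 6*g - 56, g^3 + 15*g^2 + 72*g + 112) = g^2 + 11*g + 28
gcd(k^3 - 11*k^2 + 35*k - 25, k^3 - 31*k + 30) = k^2 - 6*k + 5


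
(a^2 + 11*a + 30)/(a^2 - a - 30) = (a + 6)/(a - 6)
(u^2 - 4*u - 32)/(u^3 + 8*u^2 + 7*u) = (u^2 - 4*u - 32)/(u*(u^2 + 8*u + 7))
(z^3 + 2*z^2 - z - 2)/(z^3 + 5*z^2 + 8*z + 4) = (z - 1)/(z + 2)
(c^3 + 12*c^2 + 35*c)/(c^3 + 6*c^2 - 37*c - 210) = c/(c - 6)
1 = 1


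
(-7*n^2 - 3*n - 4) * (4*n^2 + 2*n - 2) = -28*n^4 - 26*n^3 - 8*n^2 - 2*n + 8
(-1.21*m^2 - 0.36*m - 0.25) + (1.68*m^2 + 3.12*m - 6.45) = 0.47*m^2 + 2.76*m - 6.7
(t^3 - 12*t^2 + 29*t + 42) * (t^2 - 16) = t^5 - 12*t^4 + 13*t^3 + 234*t^2 - 464*t - 672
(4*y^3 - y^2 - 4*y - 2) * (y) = 4*y^4 - y^3 - 4*y^2 - 2*y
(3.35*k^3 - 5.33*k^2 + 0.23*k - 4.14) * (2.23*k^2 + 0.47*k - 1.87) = 7.4705*k^5 - 10.3114*k^4 - 8.2567*k^3 + 0.843000000000002*k^2 - 2.3759*k + 7.7418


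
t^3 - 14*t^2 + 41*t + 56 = (t - 8)*(t - 7)*(t + 1)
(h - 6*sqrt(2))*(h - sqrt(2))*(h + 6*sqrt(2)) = h^3 - sqrt(2)*h^2 - 72*h + 72*sqrt(2)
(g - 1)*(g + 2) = g^2 + g - 2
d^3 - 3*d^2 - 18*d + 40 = (d - 5)*(d - 2)*(d + 4)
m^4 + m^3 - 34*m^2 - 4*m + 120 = (m - 5)*(m - 2)*(m + 2)*(m + 6)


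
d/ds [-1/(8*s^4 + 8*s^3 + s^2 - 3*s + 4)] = (32*s^3 + 24*s^2 + 2*s - 3)/(8*s^4 + 8*s^3 + s^2 - 3*s + 4)^2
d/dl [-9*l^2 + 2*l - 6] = 2 - 18*l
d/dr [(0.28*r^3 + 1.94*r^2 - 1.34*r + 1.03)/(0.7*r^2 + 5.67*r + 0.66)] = (0.196*r^4 + 3.1752*r^3 + 12.4922*r^2 + 1.1188*r - 6.7245)/(0.49*r^4 + 7.938*r^3 + 33.0729*r^2 + 7.4844*r + 0.4356)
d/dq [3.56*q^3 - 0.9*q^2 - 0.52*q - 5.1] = 10.68*q^2 - 1.8*q - 0.52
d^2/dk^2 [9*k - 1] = 0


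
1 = 1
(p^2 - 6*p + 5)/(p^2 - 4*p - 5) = (p - 1)/(p + 1)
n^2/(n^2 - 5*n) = n/(n - 5)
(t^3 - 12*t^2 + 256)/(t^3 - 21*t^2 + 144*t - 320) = (t + 4)/(t - 5)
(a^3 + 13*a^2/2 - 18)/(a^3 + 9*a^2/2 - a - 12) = (a + 6)/(a + 4)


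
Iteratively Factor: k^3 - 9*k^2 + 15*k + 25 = (k - 5)*(k^2 - 4*k - 5) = (k - 5)*(k + 1)*(k - 5)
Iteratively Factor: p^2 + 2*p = (p + 2)*(p)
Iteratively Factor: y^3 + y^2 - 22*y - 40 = (y + 2)*(y^2 - y - 20) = (y - 5)*(y + 2)*(y + 4)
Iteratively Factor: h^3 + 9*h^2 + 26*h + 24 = (h + 2)*(h^2 + 7*h + 12) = (h + 2)*(h + 3)*(h + 4)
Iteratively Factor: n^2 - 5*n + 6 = (n - 2)*(n - 3)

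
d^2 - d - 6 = (d - 3)*(d + 2)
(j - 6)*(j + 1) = j^2 - 5*j - 6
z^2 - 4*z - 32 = (z - 8)*(z + 4)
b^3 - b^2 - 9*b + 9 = (b - 3)*(b - 1)*(b + 3)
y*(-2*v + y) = -2*v*y + y^2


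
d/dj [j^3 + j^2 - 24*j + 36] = 3*j^2 + 2*j - 24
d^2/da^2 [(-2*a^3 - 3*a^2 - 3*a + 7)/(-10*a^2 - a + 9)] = 2*(452*a^3 - 1344*a^2 + 1086*a - 367)/(1000*a^6 + 300*a^5 - 2670*a^4 - 539*a^3 + 2403*a^2 + 243*a - 729)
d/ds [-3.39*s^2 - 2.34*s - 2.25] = -6.78*s - 2.34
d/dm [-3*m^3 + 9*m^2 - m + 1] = -9*m^2 + 18*m - 1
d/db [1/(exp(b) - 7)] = -exp(b)/(exp(b) - 7)^2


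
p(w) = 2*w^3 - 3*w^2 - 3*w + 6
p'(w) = 6*w^2 - 6*w - 3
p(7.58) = 681.93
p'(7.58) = 296.26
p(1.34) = 1.41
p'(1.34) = -0.27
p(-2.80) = -53.02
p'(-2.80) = 60.84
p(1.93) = 3.41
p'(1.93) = 7.77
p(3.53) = 46.00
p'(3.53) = 50.59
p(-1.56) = -4.21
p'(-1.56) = 20.96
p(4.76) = 139.45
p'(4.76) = 104.39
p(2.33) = 8.02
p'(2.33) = 15.59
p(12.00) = 2994.00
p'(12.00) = 789.00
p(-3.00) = -66.00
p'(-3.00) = 69.00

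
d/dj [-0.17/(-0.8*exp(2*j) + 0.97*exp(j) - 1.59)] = (0.1649 - 0.272*exp(j))*exp(j)/(0.8*exp(2*j) - 0.97*exp(j) + 1.59)^2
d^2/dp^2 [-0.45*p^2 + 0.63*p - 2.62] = -0.900000000000000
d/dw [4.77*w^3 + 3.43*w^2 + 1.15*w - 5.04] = 14.31*w^2 + 6.86*w + 1.15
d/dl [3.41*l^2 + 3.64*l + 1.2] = 6.82*l + 3.64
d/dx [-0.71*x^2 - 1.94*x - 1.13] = -1.42*x - 1.94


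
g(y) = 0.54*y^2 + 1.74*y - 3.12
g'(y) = 1.08*y + 1.74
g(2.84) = 6.18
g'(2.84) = 4.81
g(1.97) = 2.40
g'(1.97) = 3.87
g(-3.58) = -2.43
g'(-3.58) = -2.13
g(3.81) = 11.35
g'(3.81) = 5.85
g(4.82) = 17.81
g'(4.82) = 6.95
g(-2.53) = -4.07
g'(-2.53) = -0.99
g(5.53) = 23.02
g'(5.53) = 7.71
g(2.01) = 2.56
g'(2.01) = 3.91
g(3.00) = 6.96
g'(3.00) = 4.98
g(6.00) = 26.76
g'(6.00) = 8.22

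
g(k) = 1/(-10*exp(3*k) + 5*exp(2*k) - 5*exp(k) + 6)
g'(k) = (30*exp(3*k) - 10*exp(2*k) + 5*exp(k))/(-10*exp(3*k) + 5*exp(2*k) - 5*exp(k) + 6)^2 = (30*exp(2*k) - 10*exp(k) + 5)*exp(k)/(10*exp(3*k) - 5*exp(2*k) + 5*exp(k) - 6)^2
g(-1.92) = 0.19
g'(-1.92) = 0.02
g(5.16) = -0.00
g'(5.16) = 0.00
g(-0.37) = 0.61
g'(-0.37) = 3.20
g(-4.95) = 0.17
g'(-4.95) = 0.00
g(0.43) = -0.04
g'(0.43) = 0.14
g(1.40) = -0.00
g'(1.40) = 0.01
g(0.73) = -0.01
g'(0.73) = 0.05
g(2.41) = -0.00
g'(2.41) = 0.00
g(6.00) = 0.00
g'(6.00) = 0.00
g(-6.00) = 0.17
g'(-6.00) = 0.00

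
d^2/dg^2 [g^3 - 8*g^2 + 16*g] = 6*g - 16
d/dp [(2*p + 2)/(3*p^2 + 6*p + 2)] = 2*(3*p^2 + 6*p - 6*(p + 1)^2 + 2)/(3*p^2 + 6*p + 2)^2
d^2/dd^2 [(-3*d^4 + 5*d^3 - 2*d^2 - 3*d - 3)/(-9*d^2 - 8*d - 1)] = 2*(243*d^6 + 648*d^5 + 657*d^4 + 16*d^3 + 573*d^2 + 552*d + 143)/(729*d^6 + 1944*d^5 + 1971*d^4 + 944*d^3 + 219*d^2 + 24*d + 1)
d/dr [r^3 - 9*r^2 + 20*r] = 3*r^2 - 18*r + 20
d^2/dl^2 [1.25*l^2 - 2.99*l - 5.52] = 2.50000000000000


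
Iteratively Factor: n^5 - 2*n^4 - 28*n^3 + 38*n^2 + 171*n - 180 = (n - 5)*(n^4 + 3*n^3 - 13*n^2 - 27*n + 36) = (n - 5)*(n + 3)*(n^3 - 13*n + 12) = (n - 5)*(n - 3)*(n + 3)*(n^2 + 3*n - 4) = (n - 5)*(n - 3)*(n + 3)*(n + 4)*(n - 1)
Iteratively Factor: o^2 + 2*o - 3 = (o - 1)*(o + 3)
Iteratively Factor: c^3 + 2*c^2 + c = (c + 1)*(c^2 + c) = (c + 1)^2*(c)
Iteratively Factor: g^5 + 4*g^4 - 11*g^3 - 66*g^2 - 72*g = (g + 3)*(g^4 + g^3 - 14*g^2 - 24*g) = (g + 3)^2*(g^3 - 2*g^2 - 8*g) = g*(g + 3)^2*(g^2 - 2*g - 8) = g*(g - 4)*(g + 3)^2*(g + 2)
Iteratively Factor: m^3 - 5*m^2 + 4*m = (m - 1)*(m^2 - 4*m) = (m - 4)*(m - 1)*(m)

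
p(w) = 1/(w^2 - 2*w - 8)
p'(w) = (2 - 2*w)/(w^2 - 2*w - 8)^2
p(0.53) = -0.11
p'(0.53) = 0.01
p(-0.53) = -0.15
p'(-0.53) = 0.07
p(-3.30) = 0.11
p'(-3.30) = 0.10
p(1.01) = -0.11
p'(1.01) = -0.00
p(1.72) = -0.12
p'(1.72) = -0.02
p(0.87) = -0.11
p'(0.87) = 0.00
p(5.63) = 0.08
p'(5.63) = -0.06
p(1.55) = -0.11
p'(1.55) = -0.01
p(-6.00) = 0.02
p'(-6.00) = 0.01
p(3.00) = -0.20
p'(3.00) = -0.16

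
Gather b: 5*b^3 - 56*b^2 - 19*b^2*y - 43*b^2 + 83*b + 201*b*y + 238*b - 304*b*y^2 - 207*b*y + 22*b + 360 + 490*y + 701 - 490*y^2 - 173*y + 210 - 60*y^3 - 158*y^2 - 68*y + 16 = 5*b^3 + b^2*(-19*y - 99) + b*(-304*y^2 - 6*y + 343) - 60*y^3 - 648*y^2 + 249*y + 1287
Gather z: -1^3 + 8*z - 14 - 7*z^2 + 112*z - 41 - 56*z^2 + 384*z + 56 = -63*z^2 + 504*z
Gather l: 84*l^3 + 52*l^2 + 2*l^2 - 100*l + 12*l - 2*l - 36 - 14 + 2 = 84*l^3 + 54*l^2 - 90*l - 48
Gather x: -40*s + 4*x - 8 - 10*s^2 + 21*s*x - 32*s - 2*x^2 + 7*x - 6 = -10*s^2 - 72*s - 2*x^2 + x*(21*s + 11) - 14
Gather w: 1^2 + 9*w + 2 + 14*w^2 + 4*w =14*w^2 + 13*w + 3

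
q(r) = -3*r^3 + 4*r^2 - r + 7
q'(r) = -9*r^2 + 8*r - 1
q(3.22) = -54.91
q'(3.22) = -68.56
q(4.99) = -271.14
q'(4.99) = -185.18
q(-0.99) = 14.82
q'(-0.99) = -17.74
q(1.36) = 5.49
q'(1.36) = -6.77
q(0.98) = 7.04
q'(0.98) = -1.80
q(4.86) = -247.76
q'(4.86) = -174.70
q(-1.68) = 34.19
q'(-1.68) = -39.84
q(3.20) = -53.54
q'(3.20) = -67.56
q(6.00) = -503.00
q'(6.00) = -277.00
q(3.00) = -41.00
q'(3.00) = -58.00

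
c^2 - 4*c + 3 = (c - 3)*(c - 1)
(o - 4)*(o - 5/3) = o^2 - 17*o/3 + 20/3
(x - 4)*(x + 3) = x^2 - x - 12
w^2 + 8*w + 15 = (w + 3)*(w + 5)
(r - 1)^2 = r^2 - 2*r + 1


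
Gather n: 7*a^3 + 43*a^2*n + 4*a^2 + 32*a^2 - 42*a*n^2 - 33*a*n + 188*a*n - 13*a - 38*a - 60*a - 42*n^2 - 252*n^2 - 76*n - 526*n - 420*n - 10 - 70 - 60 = 7*a^3 + 36*a^2 - 111*a + n^2*(-42*a - 294) + n*(43*a^2 + 155*a - 1022) - 140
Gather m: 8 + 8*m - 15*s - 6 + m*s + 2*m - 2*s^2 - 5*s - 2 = m*(s + 10) - 2*s^2 - 20*s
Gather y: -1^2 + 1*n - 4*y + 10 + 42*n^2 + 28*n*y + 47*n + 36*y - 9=42*n^2 + 48*n + y*(28*n + 32)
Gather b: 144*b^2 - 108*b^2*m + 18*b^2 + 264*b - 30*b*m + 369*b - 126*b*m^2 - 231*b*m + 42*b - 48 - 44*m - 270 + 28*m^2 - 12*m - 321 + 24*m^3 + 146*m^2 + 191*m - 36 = b^2*(162 - 108*m) + b*(-126*m^2 - 261*m + 675) + 24*m^3 + 174*m^2 + 135*m - 675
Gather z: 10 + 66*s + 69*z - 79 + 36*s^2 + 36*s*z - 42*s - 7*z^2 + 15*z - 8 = 36*s^2 + 24*s - 7*z^2 + z*(36*s + 84) - 77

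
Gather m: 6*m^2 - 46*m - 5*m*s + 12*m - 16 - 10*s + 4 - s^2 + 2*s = 6*m^2 + m*(-5*s - 34) - s^2 - 8*s - 12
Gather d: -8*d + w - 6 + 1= -8*d + w - 5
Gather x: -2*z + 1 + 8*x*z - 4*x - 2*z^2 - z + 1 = x*(8*z - 4) - 2*z^2 - 3*z + 2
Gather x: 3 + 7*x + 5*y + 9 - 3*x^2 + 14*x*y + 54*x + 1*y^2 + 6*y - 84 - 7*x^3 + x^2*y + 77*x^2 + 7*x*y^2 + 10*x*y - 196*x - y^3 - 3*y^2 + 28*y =-7*x^3 + x^2*(y + 74) + x*(7*y^2 + 24*y - 135) - y^3 - 2*y^2 + 39*y - 72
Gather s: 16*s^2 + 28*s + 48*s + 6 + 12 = 16*s^2 + 76*s + 18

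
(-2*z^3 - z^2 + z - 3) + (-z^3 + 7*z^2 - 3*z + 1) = -3*z^3 + 6*z^2 - 2*z - 2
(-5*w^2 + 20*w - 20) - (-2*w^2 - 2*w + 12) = -3*w^2 + 22*w - 32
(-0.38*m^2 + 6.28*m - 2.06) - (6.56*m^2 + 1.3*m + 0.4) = -6.94*m^2 + 4.98*m - 2.46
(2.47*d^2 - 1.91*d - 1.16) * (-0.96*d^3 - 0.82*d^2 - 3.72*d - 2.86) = -2.3712*d^5 - 0.1918*d^4 - 6.5086*d^3 + 0.9922*d^2 + 9.7778*d + 3.3176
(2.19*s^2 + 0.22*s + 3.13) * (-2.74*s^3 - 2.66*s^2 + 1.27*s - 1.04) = -6.0006*s^5 - 6.4282*s^4 - 6.3801*s^3 - 10.324*s^2 + 3.7463*s - 3.2552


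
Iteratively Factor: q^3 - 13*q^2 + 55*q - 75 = (q - 5)*(q^2 - 8*q + 15) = (q - 5)*(q - 3)*(q - 5)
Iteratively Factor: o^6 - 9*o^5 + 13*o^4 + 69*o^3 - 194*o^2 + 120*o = (o - 1)*(o^5 - 8*o^4 + 5*o^3 + 74*o^2 - 120*o) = o*(o - 1)*(o^4 - 8*o^3 + 5*o^2 + 74*o - 120) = o*(o - 2)*(o - 1)*(o^3 - 6*o^2 - 7*o + 60) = o*(o - 4)*(o - 2)*(o - 1)*(o^2 - 2*o - 15) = o*(o - 5)*(o - 4)*(o - 2)*(o - 1)*(o + 3)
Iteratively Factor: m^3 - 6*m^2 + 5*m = (m)*(m^2 - 6*m + 5) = m*(m - 1)*(m - 5)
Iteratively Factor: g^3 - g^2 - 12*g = (g + 3)*(g^2 - 4*g) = (g - 4)*(g + 3)*(g)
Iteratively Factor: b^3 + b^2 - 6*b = (b)*(b^2 + b - 6) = b*(b - 2)*(b + 3)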